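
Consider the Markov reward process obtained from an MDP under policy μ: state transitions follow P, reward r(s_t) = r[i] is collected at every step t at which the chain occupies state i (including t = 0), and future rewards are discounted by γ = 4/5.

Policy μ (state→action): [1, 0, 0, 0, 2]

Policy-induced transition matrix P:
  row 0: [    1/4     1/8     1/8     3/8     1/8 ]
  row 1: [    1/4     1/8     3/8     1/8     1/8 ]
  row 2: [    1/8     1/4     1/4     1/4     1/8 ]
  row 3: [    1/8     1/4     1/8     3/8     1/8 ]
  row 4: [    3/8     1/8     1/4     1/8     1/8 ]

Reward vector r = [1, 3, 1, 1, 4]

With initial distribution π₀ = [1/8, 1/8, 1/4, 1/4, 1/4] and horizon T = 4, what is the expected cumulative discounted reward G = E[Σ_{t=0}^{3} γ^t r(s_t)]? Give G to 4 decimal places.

t=0: π = [0.1250, 0.1250, 0.2500, 0.2500, 0.2500], E[r] = 2.0000, γ^t·E[r] = 2.000000, running G = 2.000000
t=1: π = [0.2188, 0.1875, 0.2188, 0.2500, 0.1250], E[r] = 1.7500, γ^t·E[r] = 1.400000, running G = 3.400000
t=2: π = [0.2070, 0.1836, 0.2148, 0.2695, 0.1250], E[r] = 1.7422, γ^t·E[r] = 1.115000, running G = 4.515000
t=3: π = [0.2051, 0.1855, 0.2134, 0.2710, 0.1250], E[r] = 1.7461, γ^t·E[r] = 0.894000, running G = 5.409000

G = 5.4090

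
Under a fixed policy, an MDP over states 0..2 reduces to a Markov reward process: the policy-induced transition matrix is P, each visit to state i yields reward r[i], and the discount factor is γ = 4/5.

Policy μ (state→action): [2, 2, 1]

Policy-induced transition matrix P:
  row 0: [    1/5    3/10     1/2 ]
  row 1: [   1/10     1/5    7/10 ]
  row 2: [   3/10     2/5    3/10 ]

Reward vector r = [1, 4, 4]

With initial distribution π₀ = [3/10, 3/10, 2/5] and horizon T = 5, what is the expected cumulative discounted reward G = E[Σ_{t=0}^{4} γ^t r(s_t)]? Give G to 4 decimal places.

G = 11.0308

t=0: π = [0.3000, 0.3000, 0.4000], E[r] = 3.1000, γ^t·E[r] = 3.100000, running G = 3.100000
t=1: π = [0.2100, 0.3100, 0.4800], E[r] = 3.3700, γ^t·E[r] = 2.696000, running G = 5.796000
t=2: π = [0.2170, 0.3170, 0.4660], E[r] = 3.3490, γ^t·E[r] = 2.143360, running G = 7.939360
t=3: π = [0.2149, 0.3149, 0.4702], E[r] = 3.3553, γ^t·E[r] = 1.717914, running G = 9.657274
t=4: π = [0.2155, 0.3155, 0.4689], E[r] = 3.3534, γ^t·E[r] = 1.373557, running G = 11.030830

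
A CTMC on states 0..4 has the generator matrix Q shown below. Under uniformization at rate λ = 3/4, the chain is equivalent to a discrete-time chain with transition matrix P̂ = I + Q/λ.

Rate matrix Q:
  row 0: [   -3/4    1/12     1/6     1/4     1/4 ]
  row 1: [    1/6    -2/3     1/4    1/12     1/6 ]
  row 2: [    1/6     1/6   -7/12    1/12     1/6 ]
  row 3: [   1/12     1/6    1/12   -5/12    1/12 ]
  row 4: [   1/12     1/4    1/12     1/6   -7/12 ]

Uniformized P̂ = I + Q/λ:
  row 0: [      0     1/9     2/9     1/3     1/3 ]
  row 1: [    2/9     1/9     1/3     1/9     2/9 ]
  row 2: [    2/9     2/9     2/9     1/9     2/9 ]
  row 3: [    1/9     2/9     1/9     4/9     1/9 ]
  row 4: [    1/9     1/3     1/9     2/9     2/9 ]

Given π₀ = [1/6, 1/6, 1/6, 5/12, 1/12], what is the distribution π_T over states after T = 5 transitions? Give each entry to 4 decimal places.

t=0: π = [0.1667, 0.1667, 0.1667, 0.4167, 0.0833]
t=1: π = [0.1296, 0.1944, 0.1852, 0.2963, 0.1944]
t=2: π = [0.1389, 0.2078, 0.1893, 0.2603, 0.2037]
t=3: π = [0.1398, 0.2063, 0.1938, 0.2514, 0.2087]
t=4: π = [0.1400, 0.2070, 0.1940, 0.2492, 0.2098]
t=5: π = [0.1401, 0.2070, 0.1942, 0.2486, 0.2101]

π = [0.1401, 0.2070, 0.1942, 0.2486, 0.2101]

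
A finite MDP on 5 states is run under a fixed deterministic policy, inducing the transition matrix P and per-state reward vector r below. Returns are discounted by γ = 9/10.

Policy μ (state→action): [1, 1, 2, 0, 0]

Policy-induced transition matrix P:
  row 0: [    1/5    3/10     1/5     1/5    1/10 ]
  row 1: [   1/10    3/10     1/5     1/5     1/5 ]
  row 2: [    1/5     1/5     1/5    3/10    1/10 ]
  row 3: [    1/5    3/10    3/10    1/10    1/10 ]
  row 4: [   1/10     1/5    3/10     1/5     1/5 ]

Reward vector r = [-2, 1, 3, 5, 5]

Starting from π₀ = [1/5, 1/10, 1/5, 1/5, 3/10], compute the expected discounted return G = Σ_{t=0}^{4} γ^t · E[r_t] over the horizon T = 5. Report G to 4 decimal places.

t=0: π = [0.2000, 0.1000, 0.2000, 0.2000, 0.3000], E[r] = 2.8000, γ^t·E[r] = 2.800000, running G = 2.800000
t=1: π = [0.1600, 0.2500, 0.2500, 0.2000, 0.1400], E[r] = 2.3800, γ^t·E[r] = 2.142000, running G = 4.942000
t=2: π = [0.1610, 0.2610, 0.2340, 0.2050, 0.1390], E[r] = 2.3610, γ^t·E[r] = 1.912410, running G = 6.854410
t=3: π = [0.1600, 0.2627, 0.2344, 0.2029, 0.1400], E[r] = 2.3604, γ^t·E[r] = 1.720732, running G = 8.575142
t=4: π = [0.1597, 0.2626, 0.2343, 0.2032, 0.1403], E[r] = 2.3631, γ^t·E[r] = 1.550410, running G = 10.125552

G = 10.1256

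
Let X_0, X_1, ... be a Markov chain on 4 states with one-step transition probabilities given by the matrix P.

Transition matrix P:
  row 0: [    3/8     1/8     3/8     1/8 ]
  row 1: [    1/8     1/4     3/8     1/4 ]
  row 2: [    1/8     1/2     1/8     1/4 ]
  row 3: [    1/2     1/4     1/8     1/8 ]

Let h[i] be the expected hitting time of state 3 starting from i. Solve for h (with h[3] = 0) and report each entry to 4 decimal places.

First-step conditioning: h[3] = 0; for i ≠ 3, h[i] = 1 + Σ_k P[i][k]·h[k].
  h[0] = 1 + 3/8·h[0] + 1/8·h[1] + 3/8·h[2]
  h[1] = 1 + 1/8·h[0] + 1/4·h[1] + 3/8·h[2]
  h[2] = 1 + 1/8·h[0] + 1/2·h[1] + 1/8·h[2]
Solving the 3×3 linear system over states ≠ 3 gives exactly h = [56/11, 48/11, 48/11, 0] (h[3] = 0 is the target).

h = [5.0909, 4.3636, 4.3636, 0.0000]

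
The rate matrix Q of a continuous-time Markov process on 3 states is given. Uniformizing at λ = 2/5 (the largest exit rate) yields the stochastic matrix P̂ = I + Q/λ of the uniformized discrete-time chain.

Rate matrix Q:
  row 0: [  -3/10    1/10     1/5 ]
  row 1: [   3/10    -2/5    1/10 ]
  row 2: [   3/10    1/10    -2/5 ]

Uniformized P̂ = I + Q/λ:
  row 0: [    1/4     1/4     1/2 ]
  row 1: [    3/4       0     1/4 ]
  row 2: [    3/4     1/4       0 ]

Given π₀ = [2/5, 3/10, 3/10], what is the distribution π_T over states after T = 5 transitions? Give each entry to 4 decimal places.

t=0: π = [0.4000, 0.3000, 0.3000]
t=1: π = [0.5500, 0.1750, 0.2750]
t=2: π = [0.4750, 0.2063, 0.3188]
t=3: π = [0.5125, 0.1984, 0.2891]
t=4: π = [0.4938, 0.2004, 0.3059]
t=5: π = [0.5031, 0.1999, 0.2970]

π = [0.5031, 0.1999, 0.2970]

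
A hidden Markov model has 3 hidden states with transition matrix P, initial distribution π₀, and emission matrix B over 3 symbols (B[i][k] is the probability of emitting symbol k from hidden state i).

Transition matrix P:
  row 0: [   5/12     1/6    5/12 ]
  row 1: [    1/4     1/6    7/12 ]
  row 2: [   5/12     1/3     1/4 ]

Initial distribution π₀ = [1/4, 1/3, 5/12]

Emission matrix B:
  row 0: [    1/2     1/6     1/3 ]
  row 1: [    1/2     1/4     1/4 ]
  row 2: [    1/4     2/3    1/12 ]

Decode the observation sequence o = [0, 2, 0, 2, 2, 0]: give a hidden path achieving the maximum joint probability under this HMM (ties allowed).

path = [0, 0, 0, 0, 0, 0]

t=0: δ = [1.250e-01, 1.667e-01, 1.042e-01]  (obs o_0=0)
t=1: δ = [1.736e-02, 8.681e-03, 8.102e-03]  ψ = [0, 2, 1]  (obs o_1=2)
t=2: δ = [3.617e-03, 1.447e-03, 1.808e-03]  ψ = [0, 0, 0]  (obs o_2=0)
t=3: δ = [5.023e-04, 1.507e-04, 1.256e-04]  ψ = [0, 0, 0]  (obs o_3=2)
t=4: δ = [6.977e-05, 2.093e-05, 1.744e-05]  ψ = [0, 0, 0]  (obs o_4=2)
t=5: δ = [1.454e-05, 5.814e-06, 7.268e-06]  ψ = [0, 0, 0]  (obs o_5=0)
backtrack: best end state = 0; path = [0, 0, 0, 0, 0, 0]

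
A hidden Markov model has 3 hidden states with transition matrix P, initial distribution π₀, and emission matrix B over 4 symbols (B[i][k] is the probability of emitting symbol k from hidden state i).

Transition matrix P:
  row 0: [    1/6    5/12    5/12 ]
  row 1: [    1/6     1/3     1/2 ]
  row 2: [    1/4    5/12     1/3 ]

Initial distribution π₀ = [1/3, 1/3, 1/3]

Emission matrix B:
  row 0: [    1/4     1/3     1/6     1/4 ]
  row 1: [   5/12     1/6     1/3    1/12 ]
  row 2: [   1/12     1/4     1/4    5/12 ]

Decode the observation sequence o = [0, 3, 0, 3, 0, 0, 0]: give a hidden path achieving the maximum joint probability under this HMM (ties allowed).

t=0: δ = [8.333e-02, 1.389e-01, 2.778e-02]  (obs o_0=0)
t=1: δ = [5.787e-03, 3.858e-03, 2.894e-02]  ψ = [1, 1, 1]  (obs o_1=3)
t=2: δ = [1.808e-03, 5.023e-03, 8.038e-04]  ψ = [2, 2, 2]  (obs o_2=0)
t=3: δ = [2.093e-04, 1.395e-04, 1.047e-03]  ψ = [1, 1, 1]  (obs o_3=3)
t=4: δ = [6.541e-05, 1.817e-04, 2.907e-05]  ψ = [2, 2, 2]  (obs o_4=0)
t=5: δ = [7.571e-06, 2.524e-05, 7.571e-06]  ψ = [1, 1, 1]  (obs o_5=0)
t=6: δ = [1.051e-06, 3.505e-06, 1.051e-06]  ψ = [1, 1, 1]  (obs o_6=0)
backtrack: best end state = 1; path = [1, 2, 1, 2, 1, 1, 1]

path = [1, 2, 1, 2, 1, 1, 1]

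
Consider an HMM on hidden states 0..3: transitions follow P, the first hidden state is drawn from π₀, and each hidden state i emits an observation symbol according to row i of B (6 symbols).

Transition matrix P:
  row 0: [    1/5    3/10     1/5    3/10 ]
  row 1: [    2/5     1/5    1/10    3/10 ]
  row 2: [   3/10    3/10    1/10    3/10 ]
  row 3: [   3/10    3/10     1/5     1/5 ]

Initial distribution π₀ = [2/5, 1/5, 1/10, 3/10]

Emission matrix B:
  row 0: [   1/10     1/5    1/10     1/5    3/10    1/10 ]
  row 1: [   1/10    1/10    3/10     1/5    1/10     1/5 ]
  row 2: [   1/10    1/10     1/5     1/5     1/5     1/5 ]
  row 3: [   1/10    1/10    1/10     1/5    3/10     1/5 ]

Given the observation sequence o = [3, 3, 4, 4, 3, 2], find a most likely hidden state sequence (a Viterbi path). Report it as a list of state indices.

path = [0, 1, 0, 3, 0, 1]

t=0: δ = [8.000e-02, 4.000e-02, 2.000e-02, 6.000e-02]  (obs o_0=3)
t=1: δ = [3.600e-03, 4.800e-03, 3.200e-03, 4.800e-03]  ψ = [3, 0, 0, 0]  (obs o_1=3)
t=2: δ = [5.760e-04, 1.440e-04, 1.920e-04, 4.320e-04]  ψ = [1, 3, 3, 1]  (obs o_2=4)
t=3: δ = [3.888e-05, 1.728e-05, 2.304e-05, 5.184e-05]  ψ = [3, 0, 0, 0]  (obs o_3=4)
t=4: δ = [3.110e-06, 3.110e-06, 2.074e-06, 2.333e-06]  ψ = [3, 3, 3, 0]  (obs o_4=3)
t=5: δ = [1.244e-07, 2.799e-07, 1.244e-07, 9.331e-08]  ψ = [1, 0, 0, 0]  (obs o_5=2)
backtrack: best end state = 1; path = [0, 1, 0, 3, 0, 1]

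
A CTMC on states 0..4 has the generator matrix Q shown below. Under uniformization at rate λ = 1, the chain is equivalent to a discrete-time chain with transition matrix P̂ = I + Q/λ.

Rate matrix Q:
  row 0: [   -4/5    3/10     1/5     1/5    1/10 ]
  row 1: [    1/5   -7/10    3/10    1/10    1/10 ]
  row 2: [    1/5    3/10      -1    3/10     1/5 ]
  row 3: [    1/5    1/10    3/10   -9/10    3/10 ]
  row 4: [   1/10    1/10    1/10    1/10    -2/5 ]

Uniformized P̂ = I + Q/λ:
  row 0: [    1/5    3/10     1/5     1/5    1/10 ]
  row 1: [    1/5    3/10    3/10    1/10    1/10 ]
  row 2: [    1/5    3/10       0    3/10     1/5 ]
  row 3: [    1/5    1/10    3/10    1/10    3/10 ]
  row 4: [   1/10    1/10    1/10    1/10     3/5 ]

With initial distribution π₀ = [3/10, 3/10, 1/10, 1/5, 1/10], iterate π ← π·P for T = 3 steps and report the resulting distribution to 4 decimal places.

π = [0.1748, 0.2170, 0.1791, 0.1530, 0.2761]

t=0: π = [0.3000, 0.3000, 0.1000, 0.2000, 0.1000]
t=1: π = [0.1900, 0.2400, 0.2200, 0.1500, 0.2000]
t=2: π = [0.1800, 0.2300, 0.1750, 0.1630, 0.2520]
t=3: π = [0.1748, 0.2170, 0.1791, 0.1530, 0.2761]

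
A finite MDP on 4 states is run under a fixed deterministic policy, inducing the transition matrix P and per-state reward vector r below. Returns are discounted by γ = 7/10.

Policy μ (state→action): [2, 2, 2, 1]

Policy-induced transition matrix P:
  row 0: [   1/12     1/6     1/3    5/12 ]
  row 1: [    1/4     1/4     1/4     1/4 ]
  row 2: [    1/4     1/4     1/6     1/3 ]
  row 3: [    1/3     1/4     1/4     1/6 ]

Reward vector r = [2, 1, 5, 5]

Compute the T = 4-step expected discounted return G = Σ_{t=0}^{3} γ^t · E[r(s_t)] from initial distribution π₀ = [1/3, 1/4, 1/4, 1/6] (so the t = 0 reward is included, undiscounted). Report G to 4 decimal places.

G = 8.2393

t=0: π = [0.3333, 0.2500, 0.2500, 0.1667], E[r] = 3.0000, γ^t·E[r] = 3.000000, running G = 3.000000
t=1: π = [0.2083, 0.2222, 0.2569, 0.3125], E[r] = 3.4861, γ^t·E[r] = 2.440278, running G = 5.440278
t=2: π = [0.2413, 0.2326, 0.2459, 0.2801], E[r] = 3.3455, γ^t·E[r] = 1.639288, running G = 7.079566
t=3: π = [0.2331, 0.2299, 0.2496, 0.2874], E[r] = 3.3811, γ^t·E[r] = 1.159709, running G = 8.239275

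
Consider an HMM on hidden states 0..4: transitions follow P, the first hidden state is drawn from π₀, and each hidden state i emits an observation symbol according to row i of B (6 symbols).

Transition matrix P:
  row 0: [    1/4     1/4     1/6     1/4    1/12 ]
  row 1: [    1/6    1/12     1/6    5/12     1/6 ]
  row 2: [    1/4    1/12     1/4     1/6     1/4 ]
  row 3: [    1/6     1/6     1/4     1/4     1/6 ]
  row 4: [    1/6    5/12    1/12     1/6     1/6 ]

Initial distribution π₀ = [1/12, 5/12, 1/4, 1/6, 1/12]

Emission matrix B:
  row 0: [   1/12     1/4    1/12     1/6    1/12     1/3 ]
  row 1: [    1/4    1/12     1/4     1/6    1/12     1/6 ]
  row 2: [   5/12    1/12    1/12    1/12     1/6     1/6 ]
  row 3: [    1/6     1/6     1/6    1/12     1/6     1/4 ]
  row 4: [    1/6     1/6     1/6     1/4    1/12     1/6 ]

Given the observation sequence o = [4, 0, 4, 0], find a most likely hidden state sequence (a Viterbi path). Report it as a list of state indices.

path = [2, 2, 2, 2]

t=0: δ = [6.944e-03, 3.472e-02, 4.167e-02, 2.778e-02, 6.944e-03]  (obs o_0=4)
t=1: δ = [8.681e-04, 1.157e-03, 4.340e-03, 2.411e-03, 1.736e-03]  ψ = [2, 3, 2, 1, 2]  (obs o_1=0)
t=2: δ = [9.042e-05, 6.028e-05, 1.808e-04, 1.206e-04, 9.042e-05]  ψ = [2, 4, 2, 2, 2]  (obs o_2=4)
t=3: δ = [3.768e-06, 9.419e-06, 1.884e-05, 5.023e-06, 7.535e-06]  ψ = [2, 4, 2, 2, 2]  (obs o_3=0)
backtrack: best end state = 2; path = [2, 2, 2, 2]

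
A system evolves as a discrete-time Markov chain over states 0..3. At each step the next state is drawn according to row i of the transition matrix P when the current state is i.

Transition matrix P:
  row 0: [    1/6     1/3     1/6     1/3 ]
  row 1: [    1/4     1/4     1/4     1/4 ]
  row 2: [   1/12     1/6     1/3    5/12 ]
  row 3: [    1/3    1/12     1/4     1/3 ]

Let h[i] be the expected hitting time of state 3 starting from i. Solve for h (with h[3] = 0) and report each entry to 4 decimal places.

First-step conditioning: h[3] = 0; for i ≠ 3, h[i] = 1 + Σ_k P[i][k]·h[k].
  h[0] = 1 + 1/6·h[0] + 1/3·h[1] + 1/6·h[2]
  h[1] = 1 + 1/4·h[0] + 1/4·h[1] + 1/4·h[2]
  h[2] = 1 + 1/12·h[0] + 1/6·h[1] + 1/3·h[2]
Solving the 3×3 linear system over states ≠ 3 gives exactly h = [88/29, 94/29, 78/29, 0] (h[3] = 0 is the target).

h = [3.0345, 3.2414, 2.6897, 0.0000]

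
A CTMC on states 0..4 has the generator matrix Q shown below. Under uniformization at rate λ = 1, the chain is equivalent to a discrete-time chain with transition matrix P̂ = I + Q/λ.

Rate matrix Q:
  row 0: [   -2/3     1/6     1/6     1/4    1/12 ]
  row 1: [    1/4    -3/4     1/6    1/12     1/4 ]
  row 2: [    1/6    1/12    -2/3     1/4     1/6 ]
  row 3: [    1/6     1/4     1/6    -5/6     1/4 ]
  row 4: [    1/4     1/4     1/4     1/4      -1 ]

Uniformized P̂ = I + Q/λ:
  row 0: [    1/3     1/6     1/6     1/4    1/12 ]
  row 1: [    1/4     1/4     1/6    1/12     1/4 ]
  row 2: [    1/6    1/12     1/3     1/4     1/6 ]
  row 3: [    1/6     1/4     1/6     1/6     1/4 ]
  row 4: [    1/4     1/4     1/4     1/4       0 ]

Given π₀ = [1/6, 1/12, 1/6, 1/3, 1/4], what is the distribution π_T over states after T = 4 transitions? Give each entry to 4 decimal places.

π = [0.2349, 0.1945, 0.2154, 0.2008, 0.1545]

t=0: π = [0.1667, 0.0833, 0.1667, 0.3333, 0.2500]
t=1: π = [0.2222, 0.2083, 0.2153, 0.2083, 0.1458]
t=2: π = [0.2332, 0.1956, 0.2147, 0.1979, 0.1586]
t=3: π = [0.2351, 0.1948, 0.2157, 0.2009, 0.1536]
t=4: π = [0.2349, 0.1945, 0.2154, 0.2008, 0.1545]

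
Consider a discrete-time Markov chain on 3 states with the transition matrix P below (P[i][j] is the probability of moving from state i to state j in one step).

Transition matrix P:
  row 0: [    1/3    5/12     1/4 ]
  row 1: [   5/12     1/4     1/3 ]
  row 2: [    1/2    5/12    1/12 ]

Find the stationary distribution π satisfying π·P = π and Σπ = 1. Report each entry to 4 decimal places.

Balance equations π_j = Σ_i π_i·P[i][j]:
  π_0 = 1/3·π_0 + 5/12·π_1 + 1/2·π_2
  π_1 = 5/12·π_0 + 1/4·π_1 + 5/12·π_2
  normalize: π_0 + π_1 + π_2 = 1
Solving the linear system gives exactly π = [79/196, 5/14, 47/196].

π = [0.4031, 0.3571, 0.2398]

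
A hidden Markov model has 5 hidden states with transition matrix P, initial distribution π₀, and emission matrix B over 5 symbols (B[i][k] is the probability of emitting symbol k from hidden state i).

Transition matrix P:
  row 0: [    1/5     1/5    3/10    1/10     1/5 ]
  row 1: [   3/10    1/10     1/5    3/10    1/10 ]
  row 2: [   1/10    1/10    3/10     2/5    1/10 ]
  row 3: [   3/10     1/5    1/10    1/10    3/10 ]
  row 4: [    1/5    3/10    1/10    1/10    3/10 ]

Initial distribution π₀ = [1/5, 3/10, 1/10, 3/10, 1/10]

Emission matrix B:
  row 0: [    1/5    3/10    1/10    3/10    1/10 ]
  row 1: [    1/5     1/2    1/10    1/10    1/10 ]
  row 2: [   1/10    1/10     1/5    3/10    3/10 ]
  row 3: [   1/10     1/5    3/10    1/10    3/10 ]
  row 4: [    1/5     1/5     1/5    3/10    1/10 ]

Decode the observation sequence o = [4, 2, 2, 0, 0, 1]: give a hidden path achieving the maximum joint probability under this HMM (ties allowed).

path = [3, 4, 4, 4, 4, 1]

t=0: δ = [2.000e-02, 3.000e-02, 3.000e-02, 9.000e-02, 1.000e-02]  (obs o_0=4)
t=1: δ = [2.700e-03, 1.800e-03, 1.800e-03, 3.600e-03, 5.400e-03]  ψ = [3, 3, 2, 2, 3]  (obs o_1=2)
t=2: δ = [1.080e-04, 1.620e-04, 1.620e-04, 2.160e-04, 3.240e-04]  ψ = [3, 4, 0, 2, 4]  (obs o_2=2)
t=3: δ = [1.296e-05, 1.944e-05, 4.860e-06, 6.480e-06, 1.944e-05]  ψ = [3, 4, 2, 2, 4]  (obs o_3=0)
t=4: δ = [1.166e-06, 1.166e-06, 3.888e-07, 5.832e-07, 1.166e-06]  ψ = [1, 4, 0, 1, 4]  (obs o_4=0)
t=5: δ = [1.050e-07, 1.750e-07, 3.499e-08, 6.998e-08, 6.998e-08]  ψ = [1, 4, 0, 1, 4]  (obs o_5=1)
backtrack: best end state = 1; path = [3, 4, 4, 4, 4, 1]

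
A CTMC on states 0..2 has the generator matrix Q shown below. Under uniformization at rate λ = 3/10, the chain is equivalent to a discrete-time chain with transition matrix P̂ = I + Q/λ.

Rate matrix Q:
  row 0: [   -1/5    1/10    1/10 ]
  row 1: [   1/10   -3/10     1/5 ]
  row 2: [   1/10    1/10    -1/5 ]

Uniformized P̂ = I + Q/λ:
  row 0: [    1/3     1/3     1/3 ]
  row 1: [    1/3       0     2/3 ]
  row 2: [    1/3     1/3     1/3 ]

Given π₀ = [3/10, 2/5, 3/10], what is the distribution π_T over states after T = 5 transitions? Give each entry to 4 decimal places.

π = [0.3333, 0.2494, 0.4173]

t=0: π = [0.3000, 0.4000, 0.3000]
t=1: π = [0.3333, 0.2000, 0.4667]
t=2: π = [0.3333, 0.2667, 0.4000]
t=3: π = [0.3333, 0.2444, 0.4222]
t=4: π = [0.3333, 0.2519, 0.4148]
t=5: π = [0.3333, 0.2494, 0.4173]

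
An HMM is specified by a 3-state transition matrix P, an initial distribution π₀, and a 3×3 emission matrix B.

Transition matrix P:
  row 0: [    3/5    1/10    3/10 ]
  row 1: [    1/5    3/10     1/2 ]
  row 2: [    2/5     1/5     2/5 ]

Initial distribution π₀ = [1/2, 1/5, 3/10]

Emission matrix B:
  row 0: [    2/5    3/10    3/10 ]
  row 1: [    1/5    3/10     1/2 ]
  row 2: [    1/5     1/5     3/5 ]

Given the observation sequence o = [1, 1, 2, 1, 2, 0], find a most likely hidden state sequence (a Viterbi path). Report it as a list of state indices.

t=0: δ = [1.500e-01, 6.000e-02, 6.000e-02]  (obs o_0=1)
t=1: δ = [2.700e-02, 5.400e-03, 9.000e-03]  ψ = [0, 1, 0]  (obs o_1=1)
t=2: δ = [4.860e-03, 1.350e-03, 4.860e-03]  ψ = [0, 0, 0]  (obs o_2=2)
t=3: δ = [8.748e-04, 2.916e-04, 3.888e-04]  ψ = [0, 2, 2]  (obs o_3=1)
t=4: δ = [1.575e-04, 4.374e-05, 1.575e-04]  ψ = [0, 0, 0]  (obs o_4=2)
t=5: δ = [3.779e-05, 6.299e-06, 1.260e-05]  ψ = [0, 2, 2]  (obs o_5=0)
backtrack: best end state = 0; path = [0, 0, 0, 0, 0, 0]

path = [0, 0, 0, 0, 0, 0]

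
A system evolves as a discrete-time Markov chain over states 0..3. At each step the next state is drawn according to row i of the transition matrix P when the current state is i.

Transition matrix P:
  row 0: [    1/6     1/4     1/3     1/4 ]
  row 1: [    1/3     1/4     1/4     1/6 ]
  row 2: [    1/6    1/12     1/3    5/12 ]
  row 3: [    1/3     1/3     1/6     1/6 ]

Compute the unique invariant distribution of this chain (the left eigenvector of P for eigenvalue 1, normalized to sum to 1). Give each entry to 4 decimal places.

Balance equations π_j = Σ_i π_i·P[i][j]:
  π_0 = 1/6·π_0 + 1/3·π_1 + 1/6·π_2 + 1/3·π_3
  π_1 = 1/4·π_0 + 1/4·π_1 + 1/12·π_2 + 1/3·π_3
  π_2 = 1/3·π_0 + 1/4·π_1 + 1/3·π_2 + 1/6·π_3
  normalize: π_0 + π_1 + π_2 + π_3 = 1
Solving the linear system gives exactly π = [59/239, 54/239, 65/239, 61/239].

π = [0.2469, 0.2259, 0.2720, 0.2552]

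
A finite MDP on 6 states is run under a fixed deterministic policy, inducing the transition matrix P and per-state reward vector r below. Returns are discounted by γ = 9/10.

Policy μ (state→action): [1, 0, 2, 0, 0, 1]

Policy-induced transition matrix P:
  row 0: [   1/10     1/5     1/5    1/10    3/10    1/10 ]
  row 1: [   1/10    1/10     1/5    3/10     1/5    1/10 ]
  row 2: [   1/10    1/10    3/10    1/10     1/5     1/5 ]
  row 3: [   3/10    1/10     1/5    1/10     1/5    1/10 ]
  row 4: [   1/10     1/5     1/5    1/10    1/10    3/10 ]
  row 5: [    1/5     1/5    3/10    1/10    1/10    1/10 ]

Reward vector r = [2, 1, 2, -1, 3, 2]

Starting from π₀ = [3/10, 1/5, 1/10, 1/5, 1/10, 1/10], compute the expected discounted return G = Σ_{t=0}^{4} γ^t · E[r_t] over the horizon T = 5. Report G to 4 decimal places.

G = 6.3807

t=0: π = [0.3000, 0.2000, 0.1000, 0.2000, 0.1000, 0.1000], E[r] = 1.3000, γ^t·E[r] = 1.300000, running G = 1.300000
t=1: π = [0.1500, 0.1500, 0.2200, 0.1400, 0.2100, 0.1300], E[r] = 1.6400, γ^t·E[r] = 1.476000, running G = 2.776000
t=2: π = [0.1410, 0.1490, 0.2350, 0.1300, 0.1810, 0.1640], E[r] = 1.6420, γ^t·E[r] = 1.330020, running G = 4.106020
t=3: π = [0.1424, 0.1486, 0.2399, 0.1298, 0.1796, 0.1597], E[r] = 1.6416, γ^t·E[r] = 1.196726, running G = 5.302746
t=4: π = [0.1419, 0.1482, 0.2400, 0.1297, 0.1803, 0.1599], E[r] = 1.6430, γ^t·E[r] = 1.077959, running G = 6.380706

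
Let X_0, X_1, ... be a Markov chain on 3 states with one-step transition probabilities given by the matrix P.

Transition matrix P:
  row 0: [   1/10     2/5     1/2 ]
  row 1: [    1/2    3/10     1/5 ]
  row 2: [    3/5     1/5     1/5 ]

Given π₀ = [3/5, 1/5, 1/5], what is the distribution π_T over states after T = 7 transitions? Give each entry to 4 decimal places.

π = [0.3786, 0.3069, 0.3145]

t=0: π = [0.6000, 0.2000, 0.2000]
t=1: π = [0.2800, 0.3400, 0.3800]
t=2: π = [0.4260, 0.2900, 0.2840]
t=3: π = [0.3580, 0.3142, 0.3278]
t=4: π = [0.3896, 0.3030, 0.3074]
t=5: π = [0.3749, 0.3082, 0.3169]
t=6: π = [0.3817, 0.3058, 0.3125]
t=7: π = [0.3786, 0.3069, 0.3145]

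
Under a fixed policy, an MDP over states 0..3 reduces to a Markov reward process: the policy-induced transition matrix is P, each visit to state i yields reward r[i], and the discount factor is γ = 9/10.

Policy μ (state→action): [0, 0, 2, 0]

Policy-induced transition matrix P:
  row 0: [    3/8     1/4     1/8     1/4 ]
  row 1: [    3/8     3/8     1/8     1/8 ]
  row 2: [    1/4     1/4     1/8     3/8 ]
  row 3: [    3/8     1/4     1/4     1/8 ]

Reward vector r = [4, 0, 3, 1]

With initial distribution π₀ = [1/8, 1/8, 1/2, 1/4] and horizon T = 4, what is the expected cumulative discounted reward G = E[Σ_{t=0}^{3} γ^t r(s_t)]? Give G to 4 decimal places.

t=0: π = [0.1250, 0.1250, 0.5000, 0.2500], E[r] = 2.2500, γ^t·E[r] = 2.250000, running G = 2.250000
t=1: π = [0.3125, 0.2656, 0.1563, 0.2656], E[r] = 1.9844, γ^t·E[r] = 1.785938, running G = 4.035938
t=2: π = [0.3555, 0.2832, 0.1582, 0.2031], E[r] = 2.0996, γ^t·E[r] = 1.700684, running G = 5.736621
t=3: π = [0.3552, 0.2854, 0.1504, 0.2090], E[r] = 2.0811, γ^t·E[r] = 1.517089, running G = 7.253710

G = 7.2537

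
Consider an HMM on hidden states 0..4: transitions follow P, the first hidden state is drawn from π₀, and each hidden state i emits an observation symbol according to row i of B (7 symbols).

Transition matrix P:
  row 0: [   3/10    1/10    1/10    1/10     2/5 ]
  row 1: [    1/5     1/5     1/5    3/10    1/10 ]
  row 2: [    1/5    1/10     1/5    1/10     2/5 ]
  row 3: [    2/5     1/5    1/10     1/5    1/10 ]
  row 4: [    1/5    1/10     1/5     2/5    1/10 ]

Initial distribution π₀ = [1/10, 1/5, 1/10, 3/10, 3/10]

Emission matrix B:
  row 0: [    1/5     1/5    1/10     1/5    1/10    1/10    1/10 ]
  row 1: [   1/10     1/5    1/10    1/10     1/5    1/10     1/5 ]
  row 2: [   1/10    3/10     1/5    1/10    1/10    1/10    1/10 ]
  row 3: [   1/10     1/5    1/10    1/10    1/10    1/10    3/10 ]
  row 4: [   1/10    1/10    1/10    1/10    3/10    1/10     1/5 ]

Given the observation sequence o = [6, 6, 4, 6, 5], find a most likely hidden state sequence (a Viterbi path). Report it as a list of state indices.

path = [3, 0, 4, 3, 0]

t=0: δ = [1.000e-02, 4.000e-02, 1.000e-02, 9.000e-02, 6.000e-02]  (obs o_0=6)
t=1: δ = [3.600e-03, 3.600e-03, 1.200e-03, 7.200e-03, 1.800e-03]  ψ = [3, 3, 4, 4, 3]  (obs o_1=6)
t=2: δ = [2.880e-04, 2.880e-04, 7.200e-05, 1.440e-04, 4.320e-04]  ψ = [3, 3, 1, 3, 0]  (obs o_2=4)
t=3: δ = [8.640e-06, 1.152e-05, 8.640e-06, 5.184e-05, 2.304e-05]  ψ = [0, 1, 4, 4, 0]  (obs o_3=6)
t=4: δ = [2.074e-06, 1.037e-06, 5.184e-07, 1.037e-06, 5.184e-07]  ψ = [3, 3, 3, 3, 3]  (obs o_4=5)
backtrack: best end state = 0; path = [3, 0, 4, 3, 0]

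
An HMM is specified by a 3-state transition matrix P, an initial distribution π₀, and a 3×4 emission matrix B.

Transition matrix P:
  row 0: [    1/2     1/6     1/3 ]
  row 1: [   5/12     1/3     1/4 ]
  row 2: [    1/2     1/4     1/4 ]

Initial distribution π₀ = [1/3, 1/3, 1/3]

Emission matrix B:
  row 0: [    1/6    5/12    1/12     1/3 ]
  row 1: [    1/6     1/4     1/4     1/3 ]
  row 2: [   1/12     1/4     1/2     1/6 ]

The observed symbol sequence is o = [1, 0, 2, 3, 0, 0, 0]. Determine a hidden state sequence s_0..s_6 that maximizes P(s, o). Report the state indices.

path = [0, 0, 2, 0, 0, 0, 0]

t=0: δ = [1.389e-01, 8.333e-02, 8.333e-02]  (obs o_0=1)
t=1: δ = [1.157e-02, 4.630e-03, 3.858e-03]  ψ = [0, 1, 0]  (obs o_1=0)
t=2: δ = [4.823e-04, 4.823e-04, 1.929e-03]  ψ = [0, 0, 0]  (obs o_2=2)
t=3: δ = [3.215e-04, 1.608e-04, 8.038e-05]  ψ = [2, 2, 2]  (obs o_3=3)
t=4: δ = [2.679e-05, 8.931e-06, 8.931e-06]  ψ = [0, 0, 0]  (obs o_4=0)
t=5: δ = [2.233e-06, 7.442e-07, 7.442e-07]  ψ = [0, 0, 0]  (obs o_5=0)
t=6: δ = [1.861e-07, 6.202e-08, 6.202e-08]  ψ = [0, 0, 0]  (obs o_6=0)
backtrack: best end state = 0; path = [0, 0, 2, 0, 0, 0, 0]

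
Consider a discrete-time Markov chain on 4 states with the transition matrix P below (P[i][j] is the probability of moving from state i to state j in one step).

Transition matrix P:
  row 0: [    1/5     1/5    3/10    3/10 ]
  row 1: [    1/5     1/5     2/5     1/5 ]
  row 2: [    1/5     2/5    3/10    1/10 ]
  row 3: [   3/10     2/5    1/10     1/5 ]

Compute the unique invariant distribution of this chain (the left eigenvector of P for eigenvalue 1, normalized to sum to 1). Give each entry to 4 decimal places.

π = [0.2193, 0.2968, 0.2911, 0.1928]

Balance equations π_j = Σ_i π_i·P[i][j]:
  π_0 = 1/5·π_0 + 1/5·π_1 + 1/5·π_2 + 3/10·π_3
  π_1 = 1/5·π_0 + 1/5·π_1 + 2/5·π_2 + 2/5·π_3
  π_2 = 3/10·π_0 + 2/5·π_1 + 3/10·π_2 + 1/10·π_3
  normalize: π_0 + π_1 + π_2 + π_3 = 1
Solving the linear system gives exactly π = [116/529, 157/529, 154/529, 102/529].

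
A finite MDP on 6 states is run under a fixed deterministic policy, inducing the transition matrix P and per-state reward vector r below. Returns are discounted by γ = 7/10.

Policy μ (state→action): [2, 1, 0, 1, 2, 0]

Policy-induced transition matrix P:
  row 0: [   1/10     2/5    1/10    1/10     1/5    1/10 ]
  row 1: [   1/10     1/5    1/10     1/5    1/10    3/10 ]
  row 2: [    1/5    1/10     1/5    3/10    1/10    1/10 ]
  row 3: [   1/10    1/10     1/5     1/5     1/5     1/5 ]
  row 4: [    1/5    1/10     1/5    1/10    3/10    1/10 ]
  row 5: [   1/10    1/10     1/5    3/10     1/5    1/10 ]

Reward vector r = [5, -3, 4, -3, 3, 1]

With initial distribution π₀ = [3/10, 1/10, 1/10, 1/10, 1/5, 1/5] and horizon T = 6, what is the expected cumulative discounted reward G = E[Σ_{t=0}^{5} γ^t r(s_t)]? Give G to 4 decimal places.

t=0: π = [0.3000, 0.1000, 0.1000, 0.1000, 0.2000, 0.2000], E[r] = 2.1000, γ^t·E[r] = 2.100000, running G = 2.100000
t=1: π = [0.1300, 0.2000, 0.1600, 0.1800, 0.2000, 0.1300], E[r] = 0.8800, γ^t·E[r] = 0.616000, running G = 2.716000
t=2: π = [0.1360, 0.1590, 0.1670, 0.1960, 0.1840, 0.1580], E[r] = 0.9930, γ^t·E[r] = 0.486570, running G = 3.202570
t=3: π = [0.1351, 0.1567, 0.1705, 0.2005, 0.1858, 0.1514], E[r] = 0.9947, γ^t·E[r] = 0.341182, running G = 3.543752
t=4: π = [0.1356, 0.1562, 0.1708, 0.2001, 0.1859, 0.1514], E[r] = 1.0015, γ^t·E[r] = 0.240460, running G = 3.784212
t=5: π = [0.1357, 0.1563, 0.1708, 0.2001, 0.1859, 0.1513], E[r] = 1.0014, γ^t·E[r] = 0.168300, running G = 3.952512

G = 3.9525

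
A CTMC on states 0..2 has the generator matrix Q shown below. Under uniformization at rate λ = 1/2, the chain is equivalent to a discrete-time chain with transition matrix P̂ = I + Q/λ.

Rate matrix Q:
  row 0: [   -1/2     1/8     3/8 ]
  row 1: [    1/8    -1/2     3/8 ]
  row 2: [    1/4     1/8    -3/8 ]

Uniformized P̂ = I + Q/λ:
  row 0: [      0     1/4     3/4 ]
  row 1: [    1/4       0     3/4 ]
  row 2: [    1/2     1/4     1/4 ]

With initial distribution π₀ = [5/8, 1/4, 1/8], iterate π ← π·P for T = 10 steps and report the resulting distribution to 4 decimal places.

π = [0.3004, 0.2000, 0.4996]

t=0: π = [0.6250, 0.2500, 0.1250]
t=1: π = [0.1250, 0.1875, 0.6875]
t=2: π = [0.3906, 0.2031, 0.4063]
t=3: π = [0.2539, 0.1992, 0.5469]
t=4: π = [0.3232, 0.2002, 0.4766]
t=5: π = [0.2883, 0.2000, 0.5117]
t=6: π = [0.3058, 0.2000, 0.4941]
t=7: π = [0.2971, 0.2000, 0.5029]
t=8: π = [0.3015, 0.2000, 0.4985]
t=9: π = [0.2993, 0.2000, 0.5007]
t=10: π = [0.3004, 0.2000, 0.4996]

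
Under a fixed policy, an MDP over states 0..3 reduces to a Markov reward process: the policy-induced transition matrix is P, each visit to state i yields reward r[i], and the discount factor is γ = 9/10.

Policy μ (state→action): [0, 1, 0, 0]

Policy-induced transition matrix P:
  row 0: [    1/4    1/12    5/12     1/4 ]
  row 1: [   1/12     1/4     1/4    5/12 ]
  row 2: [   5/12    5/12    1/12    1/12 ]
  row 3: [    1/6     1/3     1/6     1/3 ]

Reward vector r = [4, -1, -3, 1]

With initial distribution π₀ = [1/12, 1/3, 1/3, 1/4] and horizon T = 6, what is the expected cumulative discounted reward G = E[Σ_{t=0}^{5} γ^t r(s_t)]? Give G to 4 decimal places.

t=0: π = [0.0833, 0.3333, 0.3333, 0.2500], E[r] = -0.7500, γ^t·E[r] = -0.750000, running G = -0.750000
t=1: π = [0.2292, 0.3125, 0.1875, 0.2708], E[r] = 0.3125, γ^t·E[r] = 0.281250, running G = -0.468750
t=2: π = [0.2066, 0.2656, 0.2344, 0.2934], E[r] = 0.1510, γ^t·E[r] = 0.122344, running G = -0.346406
t=3: π = [0.2203, 0.2791, 0.2209, 0.2797], E[r] = 0.2192, γ^t·E[r] = 0.159785, running G = -0.186621
t=4: π = [0.2170, 0.2734, 0.2266, 0.2830], E[r] = 0.1978, γ^t·E[r] = 0.129782, running G = -0.056839
t=5: π = [0.2186, 0.2752, 0.2248, 0.2814], E[r] = 0.2062, γ^t·E[r] = 0.121768, running G = 0.064928

G = 0.0649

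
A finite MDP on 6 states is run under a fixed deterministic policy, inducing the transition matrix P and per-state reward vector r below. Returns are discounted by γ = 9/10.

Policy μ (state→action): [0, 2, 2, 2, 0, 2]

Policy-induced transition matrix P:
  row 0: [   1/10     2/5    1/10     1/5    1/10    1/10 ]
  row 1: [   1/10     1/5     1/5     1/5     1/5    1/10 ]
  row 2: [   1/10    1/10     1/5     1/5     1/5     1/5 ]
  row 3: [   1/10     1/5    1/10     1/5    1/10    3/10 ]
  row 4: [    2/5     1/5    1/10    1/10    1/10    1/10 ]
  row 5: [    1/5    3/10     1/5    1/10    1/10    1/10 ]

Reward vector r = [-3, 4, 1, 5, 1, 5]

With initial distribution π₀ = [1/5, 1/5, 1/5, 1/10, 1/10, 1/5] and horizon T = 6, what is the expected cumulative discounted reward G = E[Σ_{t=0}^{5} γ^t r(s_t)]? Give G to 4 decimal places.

G = 10.6669

t=0: π = [0.2000, 0.2000, 0.2000, 0.1000, 0.1000, 0.2000], E[r] = 2.0000, γ^t·E[r] = 2.000000, running G = 2.000000
t=1: π = [0.1500, 0.2400, 0.1600, 0.1700, 0.1400, 0.1400], E[r] = 2.3600, γ^t·E[r] = 2.124000, running G = 4.124000
t=2: π = [0.1560, 0.2280, 0.1540, 0.1720, 0.1400, 0.1500], E[r] = 2.3480, γ^t·E[r] = 1.901880, running G = 6.025880
t=3: π = [0.1570, 0.2308, 0.1532, 0.1710, 0.1382, 0.1498], E[r] = 2.3476, γ^t·E[r] = 1.711400, running G = 7.737280
t=4: π = [0.1564, 0.2311, 0.1534, 0.1712, 0.1384, 0.1495], E[r] = 2.3503, γ^t·E[r] = 1.542032, running G = 9.279312
t=5: π = [0.1565, 0.2309, 0.1534, 0.1712, 0.1384, 0.1496], E[r] = 2.3500, γ^t·E[r] = 1.387629, running G = 10.666941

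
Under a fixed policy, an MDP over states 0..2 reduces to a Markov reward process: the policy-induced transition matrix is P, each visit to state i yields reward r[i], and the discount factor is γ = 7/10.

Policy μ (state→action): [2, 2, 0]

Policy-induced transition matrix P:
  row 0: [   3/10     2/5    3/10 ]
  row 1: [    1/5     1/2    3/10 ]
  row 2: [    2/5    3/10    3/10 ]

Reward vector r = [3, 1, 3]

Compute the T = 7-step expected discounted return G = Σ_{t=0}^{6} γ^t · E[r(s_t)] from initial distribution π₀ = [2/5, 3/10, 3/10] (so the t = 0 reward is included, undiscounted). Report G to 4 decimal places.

G = 6.9004

t=0: π = [0.4000, 0.3000, 0.3000], E[r] = 2.4000, γ^t·E[r] = 2.400000, running G = 2.400000
t=1: π = [0.3000, 0.4000, 0.3000], E[r] = 2.2000, γ^t·E[r] = 1.540000, running G = 3.940000
t=2: π = [0.2900, 0.4100, 0.3000], E[r] = 2.1800, γ^t·E[r] = 1.068200, running G = 5.008200
t=3: π = [0.2890, 0.4110, 0.3000], E[r] = 2.1780, γ^t·E[r] = 0.747054, running G = 5.755254
t=4: π = [0.2889, 0.4111, 0.3000], E[r] = 2.1778, γ^t·E[r] = 0.522890, running G = 6.278144
t=5: π = [0.2889, 0.4111, 0.3000], E[r] = 2.1778, γ^t·E[r] = 0.366019, running G = 6.644163
t=6: π = [0.2889, 0.4111, 0.3000], E[r] = 2.1778, γ^t·E[r] = 0.256213, running G = 6.900377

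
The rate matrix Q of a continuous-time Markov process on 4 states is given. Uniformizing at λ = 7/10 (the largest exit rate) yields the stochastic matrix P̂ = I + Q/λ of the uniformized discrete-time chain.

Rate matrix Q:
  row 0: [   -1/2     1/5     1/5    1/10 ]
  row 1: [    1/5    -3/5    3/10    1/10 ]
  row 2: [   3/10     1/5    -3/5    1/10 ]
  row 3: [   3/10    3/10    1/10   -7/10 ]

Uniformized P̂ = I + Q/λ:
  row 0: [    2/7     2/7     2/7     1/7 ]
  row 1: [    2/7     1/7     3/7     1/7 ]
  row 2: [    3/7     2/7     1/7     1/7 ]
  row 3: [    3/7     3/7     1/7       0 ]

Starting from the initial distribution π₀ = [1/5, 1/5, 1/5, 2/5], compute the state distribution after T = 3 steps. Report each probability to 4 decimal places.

t=0: π = [0.2000, 0.2000, 0.2000, 0.4000]
t=1: π = [0.3714, 0.3143, 0.2286, 0.0857]
t=2: π = [0.3306, 0.2531, 0.2857, 0.1306]
t=3: π = [0.3452, 0.2682, 0.2624, 0.1242]

π = [0.3452, 0.2682, 0.2624, 0.1242]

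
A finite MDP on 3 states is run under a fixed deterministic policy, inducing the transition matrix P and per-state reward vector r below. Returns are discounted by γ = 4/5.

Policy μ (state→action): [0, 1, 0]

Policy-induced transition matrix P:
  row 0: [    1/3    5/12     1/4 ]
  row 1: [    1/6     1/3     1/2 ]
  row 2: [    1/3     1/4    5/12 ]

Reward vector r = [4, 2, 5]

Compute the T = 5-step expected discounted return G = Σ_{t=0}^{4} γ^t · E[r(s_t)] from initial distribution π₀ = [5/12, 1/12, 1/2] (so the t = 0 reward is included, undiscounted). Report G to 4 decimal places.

G = 13.1375

t=0: π = [0.4167, 0.0833, 0.5000], E[r] = 4.3333, γ^t·E[r] = 4.333333, running G = 4.333333
t=1: π = [0.3194, 0.3264, 0.3542], E[r] = 3.7014, γ^t·E[r] = 2.961111, running G = 7.294444
t=2: π = [0.2789, 0.3304, 0.3906], E[r] = 3.7297, γ^t·E[r] = 2.387037, running G = 9.681481
t=3: π = [0.2783, 0.3240, 0.3977], E[r] = 3.7497, γ^t·E[r] = 1.919827, running G = 11.601309
t=4: π = [0.2793, 0.3234, 0.3973], E[r] = 3.7505, γ^t·E[r] = 1.536219, running G = 13.137528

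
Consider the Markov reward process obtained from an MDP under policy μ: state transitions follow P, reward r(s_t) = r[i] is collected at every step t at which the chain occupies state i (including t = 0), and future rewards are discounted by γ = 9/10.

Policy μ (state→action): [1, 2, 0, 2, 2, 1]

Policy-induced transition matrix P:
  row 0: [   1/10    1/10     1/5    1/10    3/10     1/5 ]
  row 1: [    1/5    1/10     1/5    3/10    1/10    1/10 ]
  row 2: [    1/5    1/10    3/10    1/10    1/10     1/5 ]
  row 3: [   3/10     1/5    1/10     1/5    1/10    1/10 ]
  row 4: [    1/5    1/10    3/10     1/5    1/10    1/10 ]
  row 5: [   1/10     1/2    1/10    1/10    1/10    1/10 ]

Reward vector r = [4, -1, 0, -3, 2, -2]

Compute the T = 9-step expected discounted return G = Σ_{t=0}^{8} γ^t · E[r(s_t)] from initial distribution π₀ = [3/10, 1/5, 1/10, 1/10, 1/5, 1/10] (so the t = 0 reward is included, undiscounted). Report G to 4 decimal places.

t=0: π = [0.3000, 0.2000, 0.1000, 0.1000, 0.2000, 0.1000], E[r] = 0.9000, γ^t·E[r] = 0.900000, running G = 0.900000
t=1: π = [0.1700, 0.1500, 0.2100, 0.1700, 0.1600, 0.1400], E[r] = 0.0600, γ^t·E[r] = 0.054000, running G = 0.954000
t=2: π = [0.1860, 0.1730, 0.2060, 0.1630, 0.1340, 0.1380], E[r] = 0.0740, γ^t·E[r] = 0.059940, running G = 1.013940
t=3: π = [0.1839, 0.1715, 0.2039, 0.1643, 0.1372, 0.1392], E[r] = 0.0672, γ^t·E[r] = 0.048989, running G = 1.062929
t=4: π = [0.1841, 0.1721, 0.2038, 0.1645, 0.1368, 0.1388], E[r] = 0.0670, γ^t·E[r] = 0.043972, running G = 1.106901
t=5: π = [0.1842, 0.1720, 0.2037, 0.1645, 0.1368, 0.1388], E[r] = 0.0671, γ^t·E[r] = 0.039622, running G = 1.146523
t=6: π = [0.1842, 0.1720, 0.2037, 0.1645, 0.1368, 0.1388], E[r] = 0.0672, γ^t·E[r] = 0.035697, running G = 1.182220
t=7: π = [0.1842, 0.1720, 0.2037, 0.1645, 0.1368, 0.1388], E[r] = 0.0672, γ^t·E[r] = 0.032123, running G = 1.214343
t=8: π = [0.1842, 0.1720, 0.2037, 0.1645, 0.1368, 0.1388], E[r] = 0.0672, γ^t·E[r] = 0.028911, running G = 1.243254

G = 1.2433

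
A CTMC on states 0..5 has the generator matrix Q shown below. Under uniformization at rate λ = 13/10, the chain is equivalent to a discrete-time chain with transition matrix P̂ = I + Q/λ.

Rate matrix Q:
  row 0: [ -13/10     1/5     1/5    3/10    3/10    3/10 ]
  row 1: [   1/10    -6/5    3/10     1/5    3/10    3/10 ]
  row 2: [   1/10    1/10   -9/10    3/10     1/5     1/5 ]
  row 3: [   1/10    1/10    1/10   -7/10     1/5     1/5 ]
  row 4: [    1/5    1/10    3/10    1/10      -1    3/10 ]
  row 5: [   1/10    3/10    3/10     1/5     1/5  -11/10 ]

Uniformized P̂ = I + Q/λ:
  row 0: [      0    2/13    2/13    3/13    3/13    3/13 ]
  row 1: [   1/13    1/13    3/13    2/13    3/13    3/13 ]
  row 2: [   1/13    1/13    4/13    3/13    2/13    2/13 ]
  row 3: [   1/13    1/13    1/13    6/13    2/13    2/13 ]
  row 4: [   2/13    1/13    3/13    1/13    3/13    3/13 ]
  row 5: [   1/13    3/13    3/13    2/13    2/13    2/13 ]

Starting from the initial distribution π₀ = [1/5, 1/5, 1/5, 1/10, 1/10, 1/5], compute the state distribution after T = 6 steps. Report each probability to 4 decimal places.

t=0: π = [0.2000, 0.2000, 0.2000, 0.1000, 0.1000, 0.2000]
t=1: π = [0.0692, 0.1231, 0.2154, 0.2077, 0.1923, 0.1923]
t=2: π = [0.0864, 0.1118, 0.2101, 0.2249, 0.1834, 0.1834]
t=3: π = [0.0844, 0.1118, 0.2057, 0.2317, 0.1832, 0.1832]
t=4: π = [0.0845, 0.1116, 0.2045, 0.2334, 0.1830, 0.1830]
t=5: π = [0.0845, 0.1116, 0.2041, 0.2338, 0.1830, 0.1830]
t=6: π = [0.0845, 0.1116, 0.2040, 0.2339, 0.1830, 0.1830]

π = [0.0845, 0.1116, 0.2040, 0.2339, 0.1830, 0.1830]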